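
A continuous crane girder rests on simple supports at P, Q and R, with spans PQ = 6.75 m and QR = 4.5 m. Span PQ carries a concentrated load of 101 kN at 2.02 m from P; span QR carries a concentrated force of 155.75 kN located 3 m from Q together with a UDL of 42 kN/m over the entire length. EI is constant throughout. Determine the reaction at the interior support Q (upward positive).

Release continuity at Q by inserting a hinge; the redundant is the internal moment M_Q. The primary structure is two simply-supported spans PQ and QR.
End slopes at the hinge Q, treating each span as simply supported:
  span PQ: point load 101 at a = 2.02: Pab(L + a)/(6LEI) = 209/EI
  span QR: point load 155.75 at a = 3: Pab(L + b)/(6LEI) = 155.8/EI
  span QR: UDL 42: wL³/(24EI) = 159.5/EI
  relative rotation θ_0 = (209 + 315.2)/EI = 524.2/EI
A unit hogging moment at Q produces rotation L₁/(3EI) + L₂/(3EI) = 3.75/EI.
Compatibility: M_Q·(L₁+L₂)/(3EI) = θ_0, giving M_Q = 139.8 kN·m (hogging).
Span PQ, ΣM about P with M_Q applied at Q: R_Q^{PQ}·6.75 = 204 + 139.8, so R_Q^{PQ} = 50.93 kN and R_P = 101 − 50.93 = 50.07 kN.
Span QR, ΣM about R: R_Q^{QR}·4.5 = 658.9 + 139.8, so R_Q^{QR} = 177.5 kN and R_R = 344.8 − 177.5 = 167.3 kN.
R_Q = 50.93 + 177.5 = 228.4 kN.

R_Q = 228.4 kN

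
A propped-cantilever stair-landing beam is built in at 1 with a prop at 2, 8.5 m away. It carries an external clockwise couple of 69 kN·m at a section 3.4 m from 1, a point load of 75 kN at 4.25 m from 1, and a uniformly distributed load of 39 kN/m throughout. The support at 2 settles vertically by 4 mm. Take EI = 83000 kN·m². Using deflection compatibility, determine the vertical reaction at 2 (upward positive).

R_2 = 153.9 kN

Choose R_2 as the redundant. The primary structure is the cantilever fixed at 1.
Free-end deflection of the primary structure under the applied loading (downward +):
  clockwise couple 69 at a = 3.4: M₀a(2L − a)/(2EI) = 1595/EI
  point load 75 at a = 4.25: Pa²(3L − a)/(6EI) = 4798/EI
  UDL 39: wL⁴/(8EI) = 25448/EI
  δ_0 = 31841/EI
Flexibility coefficient — unit upward force at 2: δ_{22} = L³/(3EI) = 204.7/EI.
With EI = 83000 kN·m²: δ_0 = 0.38363 m and δ_{22} = 0.002466 m/kN.
Compatibility — the beam at 2 must follow the support down by 0.004 m: δ_0 − R_2·δ_{22} = 0.004, so R_2 = (0.38363 − 0.004)/0.002466 = 153.9 kN.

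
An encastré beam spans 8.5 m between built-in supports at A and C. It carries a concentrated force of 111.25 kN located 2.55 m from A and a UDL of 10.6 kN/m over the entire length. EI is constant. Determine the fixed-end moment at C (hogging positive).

Take the two fixed-end moments M_A, M_C as redundants; the released structure is the simple span AC.
On the primary (simply-supported) span, the end slopes from the loading are:
  at A: point load 111.25 at a = 2.55: Pab(L + b)/(6LEI) = 478.2/EI
  at C: point load 111.25 at a = 2.55: Pab(L + a)/(6LEI) = 365.7/EI
  at A: UDL 10.6: wL³/(24EI) = 271.2/EI
  at C: UDL 10.6: wL³/(24EI) = 271.2/EI
  θ_A0 = 749.5/EI,  θ_C0 = 637/EI
Flexibility coefficients: a unit moment at one end gives L/(3EI) there and L/(6EI) at the far end, so f₁₁ = f₂₂ = 2.833/EI and f₁₂ = f₂₁ = 1.417/EI.
Compatibility — zero rotation at each built-in end:
  2.833 M_A + 1.417 M_C = 749.5
  1.417 M_A + 2.833 M_C = 637
Solving the pair gives M_A = 202.8 kN·m and M_C = 123.4 kN·m (hogging).

M_C = 123.4 kN·m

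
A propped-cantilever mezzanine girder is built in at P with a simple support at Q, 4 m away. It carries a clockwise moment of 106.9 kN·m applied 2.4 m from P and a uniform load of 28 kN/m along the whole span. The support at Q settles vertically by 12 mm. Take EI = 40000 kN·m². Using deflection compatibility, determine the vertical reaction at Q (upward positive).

Choose R_Q as the redundant. The primary structure is the cantilever fixed at P.
Primary-structure tip deflection at Q by superposition:
  clockwise couple 106.9 at a = 2.4: M₀a(2L − a)/(2EI) = 718.4/EI
  UDL 28: wL⁴/(8EI) = 896/EI
  δ_0 = 1614/EI
Tip deflection under a unit load at Q: L³/(3EI) = 21.33/EI.
With EI = 40000 kN·m²: δ_0 = 0.040359 m and δ_{QQ} = 0.000533 m/kN.
Compatibility — the beam at Q must follow the support down by 0.012 m: δ_0 − R_Q·δ_{QQ} = 0.012, so R_Q = (0.040359 − 0.012)/0.000533 = 53.17 kN.

R_Q = 53.17 kN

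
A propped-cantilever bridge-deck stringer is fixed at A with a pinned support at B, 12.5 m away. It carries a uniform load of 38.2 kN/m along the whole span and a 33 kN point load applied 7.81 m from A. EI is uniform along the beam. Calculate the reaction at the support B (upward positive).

Choose R_B as the redundant. The primary structure is the cantilever fixed at A.
Downward deflection at the released point B due to the loads:
  UDL 38.2: wL⁴/(8EI) = 116577/EI
  point load 33 at a = 7.81: Pa²(3L − a)/(6EI) = 9960/EI
  δ_0 = 126538/EI
Flexibility coefficient — unit upward force at B: δ_{BB} = L³/(3EI) = 651/EI.
Compatibility at B: δ_0 − R_B·δ_{BB} = 0, so R_B = 126538/651 = 194.4 kN.

R_B = 194.4 kN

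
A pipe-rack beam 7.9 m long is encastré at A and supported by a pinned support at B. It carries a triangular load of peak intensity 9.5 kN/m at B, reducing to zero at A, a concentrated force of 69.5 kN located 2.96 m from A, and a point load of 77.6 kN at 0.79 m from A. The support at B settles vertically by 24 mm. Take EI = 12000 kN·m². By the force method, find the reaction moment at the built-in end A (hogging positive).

M_A = 205.4 kN·m

Release the roller at B. Primary structure: cantilever fixed at A.
Free-end deflection of the primary structure under the applied loading (downward +):
  triangular load, peak 9.5 at the free end: 11w₀L⁴/(120EI) = 3392/EI
  point load 69.5 at a = 2.96: Pa²(3L − a)/(6EI) = 2105/EI
  point load 77.6 at a = 0.79: Pa²(3L − a)/(6EI) = 184.9/EI
  δ_0 = 5682/EI
Flexibility coefficient — unit upward force at B: δ_{BB} = L³/(3EI) = 164.3/EI.
With EI = 12000 kN·m²: δ_0 = 0.47347 m and δ_{BB} = 0.013696 m/kN.
Compatibility — the beam at B must follow the support down by 0.024 m: δ_0 − R_B·δ_{BB} = 0.024, so R_B = (0.47347 − 0.024)/0.013696 = 32.82 kN.
Moment equilibrium about A: M_A = Σ(load moments about A) − R_B·L = 464.7 − 32.82×7.9 = 205.4 kN·m.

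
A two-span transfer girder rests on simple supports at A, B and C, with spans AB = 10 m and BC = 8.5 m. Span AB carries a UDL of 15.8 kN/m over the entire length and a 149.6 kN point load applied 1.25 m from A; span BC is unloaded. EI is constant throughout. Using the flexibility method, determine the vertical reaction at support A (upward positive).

Insert a hinge at B; M_B is the redundant, and each span becomes simply supported.
Rotations at B on the released spans (each span's end-slope, ×1/EI):
  span AB: UDL 15.8: wL³/(24EI) = 658.3/EI
  span AB: point load 149.6 at a = 1.25: Pab(L + a)/(6LEI) = 306.8/EI
  relative rotation θ_0 = (965.1 + 0)/EI = 965.1/EI
A unit hogging moment at B produces rotation L₁/(3EI) + L₂/(3EI) = 6.167/EI.
Slope continuity at B: θ_0 = M_B·6.167/EI, so M_B = 965.1/6.167 = 156.5 kN·m (hogging).
Span AB, ΣM about A with M_B applied at B: R_B^{AB}·10 = 977 + 156.5, so R_B^{AB} = 113.4 kN and R_A = 307.6 − 113.4 = 194.2 kN.

R_A = 194.2 kN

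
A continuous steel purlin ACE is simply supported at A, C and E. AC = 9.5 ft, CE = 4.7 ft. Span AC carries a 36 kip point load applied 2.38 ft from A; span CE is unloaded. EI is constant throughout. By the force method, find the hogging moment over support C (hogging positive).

Insert a hinge at C; M_C is the redundant, and each span becomes simply supported.
End slopes at the hinge C, treating each span as simply supported:
  span AC: point load 36 at a = 2.38: Pab(L + a)/(6LEI) = 127.1/EI
  relative rotation θ_0 = (127.1 + 0)/EI = 127.1/EI
A unit hogging moment at C produces rotation L₁/(3EI) + L₂/(3EI) = 4.733/EI.
Slope continuity at C: θ_0 = M_C·4.733/EI, so M_C = 127.1/4.733 = 26.86 kip·ft (hogging).

M_C = 26.86 kip·ft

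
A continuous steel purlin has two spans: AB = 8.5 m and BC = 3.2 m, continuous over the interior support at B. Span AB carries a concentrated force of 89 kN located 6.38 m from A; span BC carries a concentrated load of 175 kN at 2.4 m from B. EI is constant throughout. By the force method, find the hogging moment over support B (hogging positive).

Insert a hinge at B; M_B is the redundant, and each span becomes simply supported.
Rotations at B on the released spans (each span's end-slope, ×1/EI):
  span AB: point load 89 at a = 6.38: Pab(L + a)/(6LEI) = 351.2/EI
  span BC: point load 175 at a = 2.4: Pab(L + b)/(6LEI) = 70/EI
  relative rotation θ_0 = (351.2 + 70)/EI = 421.2/EI
A unit hogging moment at B produces rotation L₁/(3EI) + L₂/(3EI) = 3.9/EI.
Slope continuity at B: θ_0 = M_B·3.9/EI, so M_B = 421.2/3.9 = 108 kN·m (hogging).

M_B = 108 kN·m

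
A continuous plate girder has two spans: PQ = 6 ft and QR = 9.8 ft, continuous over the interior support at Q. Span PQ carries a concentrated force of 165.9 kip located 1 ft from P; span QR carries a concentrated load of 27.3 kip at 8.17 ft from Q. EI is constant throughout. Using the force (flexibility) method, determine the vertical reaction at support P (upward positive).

Insert a hinge at Q; M_Q is the redundant, and each span becomes simply supported.
End slopes at the hinge Q, treating each span as simply supported:
  span PQ: point load 165.9 at a = 1: Pab(L + a)/(6LEI) = 161.3/EI
  span QR: point load 27.3 at a = 8.17: Pab(L + b)/(6LEI) = 70.67/EI
  relative rotation θ_0 = (161.3 + 70.67)/EI = 232/EI
A unit hogging moment at Q produces rotation L₁/(3EI) + L₂/(3EI) = 5.267/EI.
Compatibility: M_Q·(L₁+L₂)/(3EI) = θ_0, giving M_Q = 44.04 kip·ft (hogging).
Span PQ, ΣM about P with M_Q applied at Q: R_Q^{PQ}·6 = 165.9 + 44.04, so R_Q^{PQ} = 34.99 kip and R_P = 165.9 − 34.99 = 130.9 kip.

R_P = 130.9 kip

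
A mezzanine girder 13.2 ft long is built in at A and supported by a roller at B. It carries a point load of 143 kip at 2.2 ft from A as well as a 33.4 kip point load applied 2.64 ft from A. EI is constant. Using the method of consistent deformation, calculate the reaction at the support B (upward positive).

R_B = 7.498 kip

Choose R_B as the redundant. The primary structure is the cantilever fixed at A.
Downward deflection at the released point B due to the loads:
  point load 143 at a = 2.2: Pa²(3L − a)/(6EI) = 4314/EI
  point load 33.4 at a = 2.64: Pa²(3L − a)/(6EI) = 1434/EI
  δ_0 = 5748/EI
Flexibility coefficient — unit upward force at B: δ_{BB} = L³/(3EI) = 766.7/EI.
The prop prevents deflection at B: R_B = δ_0/δ_{BB} = 5748/766.7 = 7.498 kip.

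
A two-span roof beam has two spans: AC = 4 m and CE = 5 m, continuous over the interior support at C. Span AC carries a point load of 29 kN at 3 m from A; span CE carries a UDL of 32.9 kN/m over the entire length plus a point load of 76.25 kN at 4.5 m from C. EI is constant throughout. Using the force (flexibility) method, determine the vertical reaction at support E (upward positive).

Insert a hinge at C; M_C is the redundant, and each span becomes simply supported.
Discontinuity in slope at C on the released structure — sum the simple-span end rotations:
  span AC: point load 29 at a = 3: Pab(L + a)/(6LEI) = 25.38/EI
  span CE: UDL 32.9: wL³/(24EI) = 171.4/EI
  span CE: point load 76.25 at a = 4.5: Pab(L + b)/(6LEI) = 31.45/EI
  relative rotation θ_0 = (25.38 + 202.8)/EI = 228.2/EI
A unit hogging moment at C produces rotation L₁/(3EI) + L₂/(3EI) = 3/EI.
Compatibility: M_C·(L₁+L₂)/(3EI) = θ_0, giving M_C = 76.06 kN·m (hogging).
Span CE, ΣM about E: R_C^{CE}·5 = 449.4 + 76.06, so R_C^{CE} = 105.1 kN and R_E = 240.8 − 105.1 = 135.7 kN.

R_E = 135.7 kN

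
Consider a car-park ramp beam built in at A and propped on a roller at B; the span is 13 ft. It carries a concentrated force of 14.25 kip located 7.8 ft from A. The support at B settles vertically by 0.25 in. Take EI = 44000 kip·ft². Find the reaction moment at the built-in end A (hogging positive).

M_A = 47.39 kip·ft

Remove the prop at B; the released (primary) structure is a cantilever built in at A.
Free-end deflection of the primary structure under the applied loading (downward +):
  point load 14.25 at a = 7.8: Pa²(3L − a)/(6EI) = 4508/EI
Tip deflection under a unit load at B: L³/(3EI) = 732.3/EI.
With EI = 44000 kip·ft²: δ_0 = 0.10246 ft and δ_{BB} = 0.016644 ft/kip.
Compatibility — the beam at B must follow the support down by 0.02083 ft: δ_0 − R_B·δ_{BB} = 0.02083, so R_B = (0.10246 − 0.02083)/0.016644 = 4.904 kip.
Moment equilibrium about A: M_A = Σ(load moments about A) − R_B·L = 111.2 − 4.904×13 = 47.39 kip·ft.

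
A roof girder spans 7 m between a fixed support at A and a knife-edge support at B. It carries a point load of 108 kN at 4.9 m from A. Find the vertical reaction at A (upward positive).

R_A = 47.14 kN

Remove the prop at B; the released (primary) structure is a cantilever built in at A.
Primary-structure tip deflection at B by superposition:
  point load 108 at a = 4.9: Pa²(3L − a)/(6EI) = 6958/EI
Tip deflection under a unit load at B: L³/(3EI) = 114.3/EI.
Compatibility at B: δ_0 − R_B·δ_{BB} = 0, so R_B = 6958/114.3 = 60.86 kN.
Vertical equilibrium: R_A = ΣP − R_B = 108 − 60.86 = 47.14 kN.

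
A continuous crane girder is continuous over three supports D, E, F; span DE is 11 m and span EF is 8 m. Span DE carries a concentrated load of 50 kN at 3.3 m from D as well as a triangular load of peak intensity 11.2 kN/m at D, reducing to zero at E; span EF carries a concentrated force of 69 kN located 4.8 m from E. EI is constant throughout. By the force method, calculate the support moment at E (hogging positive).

Take M_E as the redundant. Released structure: two simple spans DE and EF with a hinge at E.
Rotations at E on the released spans (each span's end-slope, ×1/EI):
  span DE: point load 50 at a = 3.3: Pab(L + a)/(6LEI) = 275.3/EI
  span DE: triangular load, peak 11.2: 7w₀L³/(360EI) = 289.9/EI
  span EF: point load 69 at a = 4.8: Pab(L + b)/(6LEI) = 247.3/EI
  relative rotation θ_0 = (565.1 + 247.3)/EI = 812.4/EI
A unit hogging moment at E produces rotation L₁/(3EI) + L₂/(3EI) = 6.333/EI.
Slope continuity at E: θ_0 = M_E·6.333/EI, so M_E = 812.4/6.333 = 128.3 kN·m (hogging).

M_E = 128.3 kN·m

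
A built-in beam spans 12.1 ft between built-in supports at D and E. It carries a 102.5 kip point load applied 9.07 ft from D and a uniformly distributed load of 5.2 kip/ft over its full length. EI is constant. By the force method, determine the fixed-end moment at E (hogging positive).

Take the two fixed-end moments M_D, M_E as redundants; the released structure is the simple span DE.
On the primary (simply-supported) span, the end slopes from the loading are:
  at D: point load 102.5 at a = 9.07: Pab(L + b)/(6LEI) = 587.1/EI
  at E: point load 102.5 at a = 9.07: Pab(L + a)/(6LEI) = 821.4/EI
  at D: UDL 5.2: wL³/(24EI) = 383.8/EI
  at E: UDL 5.2: wL³/(24EI) = 383.8/EI
  θ_D0 = 970.9/EI,  θ_E0 = 1205/EI
Flexibility coefficients: a unit moment at one end gives L/(3EI) there and L/(6EI) at the far end, so f₁₁ = f₂₂ = 4.033/EI and f₁₂ = f₂₁ = 2.017/EI.
Compatibility — zero rotation at each built-in end:
  4.033 M_D + 2.017 M_E = 970.9
  2.017 M_D + 4.033 M_E = 1205
Solving the pair gives M_D = 121.7 kip·ft and M_E = 238 kip·ft (hogging).

M_E = 238 kip·ft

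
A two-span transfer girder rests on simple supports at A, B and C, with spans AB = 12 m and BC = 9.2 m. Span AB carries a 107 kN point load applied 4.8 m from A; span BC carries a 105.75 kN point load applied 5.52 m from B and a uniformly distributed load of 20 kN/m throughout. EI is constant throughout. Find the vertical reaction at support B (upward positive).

Insert a hinge at B; M_B is the redundant, and each span becomes simply supported.
Rotations at B on the released spans (each span's end-slope, ×1/EI):
  span AB: point load 107 at a = 4.8: Pab(L + a)/(6LEI) = 862.8/EI
  span BC: point load 105.75 at a = 5.52: Pab(L + b)/(6LEI) = 501.2/EI
  span BC: UDL 20: wL³/(24EI) = 648.9/EI
  relative rotation θ_0 = (862.8 + 1150)/EI = 2013/EI
A unit hogging moment at B produces rotation L₁/(3EI) + L₂/(3EI) = 7.067/EI.
Compatibility: M_B·(L₁+L₂)/(3EI) = θ_0, giving M_B = 284.9 kN·m (hogging).
Span AB, ΣM about A with M_B applied at B: R_B^{AB}·12 = 513.6 + 284.9, so R_B^{AB} = 66.54 kN and R_A = 107 − 66.54 = 40.46 kN.
Span BC, ΣM about C: R_B^{BC}·9.2 = 1236 + 284.9, so R_B^{BC} = 165.3 kN and R_C = 289.8 − 165.3 = 124.5 kN.
R_B = 66.54 + 165.3 = 231.8 kN.

R_B = 231.8 kN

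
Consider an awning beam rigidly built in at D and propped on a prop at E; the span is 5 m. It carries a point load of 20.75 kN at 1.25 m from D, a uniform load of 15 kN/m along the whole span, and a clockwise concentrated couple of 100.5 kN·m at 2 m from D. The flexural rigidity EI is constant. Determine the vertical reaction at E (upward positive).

Choose R_E as the redundant. The primary structure is the cantilever fixed at D.
Deflection at E on the released cantilever, summing each load's contribution:
  point load 20.75 at a = 1.25: Pa²(3L − a)/(6EI) = 74.3/EI
  UDL 15: wL⁴/(8EI) = 1172/EI
  clockwise couple 100.5 at a = 2: M₀a(2L − a)/(2EI) = 804/EI
  δ_0 = 2050/EI
Tip deflection under a unit load at E: L³/(3EI) = 41.67/EI.
Compatibility at E: δ_0 − R_E·δ_{EE} = 0, so R_E = 2050/41.67 = 49.2 kN.

R_E = 49.2 kN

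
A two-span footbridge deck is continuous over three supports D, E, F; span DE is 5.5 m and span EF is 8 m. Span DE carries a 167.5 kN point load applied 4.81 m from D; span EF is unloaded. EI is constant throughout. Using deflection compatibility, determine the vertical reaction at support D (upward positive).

R_D = 14 kN

Insert a hinge at E; M_E is the redundant, and each span becomes simply supported.
Discontinuity in slope at E on the released structure — sum the simple-span end rotations:
  span DE: point load 167.5 at a = 4.81: Pab(L + a)/(6LEI) = 173.7/EI
  relative rotation θ_0 = (173.7 + 0)/EI = 173.7/EI
A unit hogging moment at E produces rotation L₁/(3EI) + L₂/(3EI) = 4.5/EI.
Compatibility: M_E·(L₁+L₂)/(3EI) = θ_0, giving M_E = 38.6 kN·m (hogging).
Span DE, ΣM about D with M_E applied at E: R_E^{DE}·5.5 = 805.7 + 38.6, so R_E^{DE} = 153.5 kN and R_D = 167.5 − 153.5 = 14 kN.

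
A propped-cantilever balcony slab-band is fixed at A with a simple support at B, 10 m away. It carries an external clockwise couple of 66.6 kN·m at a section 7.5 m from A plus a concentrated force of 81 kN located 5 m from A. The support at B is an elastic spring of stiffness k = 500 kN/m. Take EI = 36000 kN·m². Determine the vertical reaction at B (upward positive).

Release the roller at B. Primary structure: cantilever fixed at A.
Deflection at B on the released cantilever, summing each load's contribution:
  clockwise couple 66.6 at a = 7.5: M₀a(2L − a)/(2EI) = 3122/EI
  point load 81 at a = 5: Pa²(3L − a)/(6EI) = 8438/EI
  δ_0 = 11559/EI
Tip deflection under a unit load at B: L³/(3EI) = 333.3/EI.
With EI = 36000 kN·m²: δ_0 = 0.32109 m and δ_{BB} = 0.009259 m/kN.
Compatibility — the spring shortens by R_B/k under the reaction it provides: δ_0 − R_B·δ_{BB} = R_B/k. With 1/k = 0.002 m/kN, R_B = δ_0 / (δ_{BB} + 1/k) = 0.32109 / (0.009259 + 0.002) = 28.52 kN.

R_B = 28.52 kN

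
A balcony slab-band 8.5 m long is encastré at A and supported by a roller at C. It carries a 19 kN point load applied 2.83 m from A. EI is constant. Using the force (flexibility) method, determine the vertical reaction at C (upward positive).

Take the reaction at C as the redundant and release it; the primary structure is a cantilever fixed at A.
Deflection at C on the released cantilever, summing each load's contribution:
  point load 19 at a = 2.83: Pa²(3L − a)/(6EI) = 574.9/EI
Flexibility coefficient — unit upward force at C: δ_{CC} = L³/(3EI) = 204.7/EI.
Compatibility at C: δ_0 − R_C·δ_{CC} = 0, so R_C = 574.9/204.7 = 2.809 kN.

R_C = 2.809 kN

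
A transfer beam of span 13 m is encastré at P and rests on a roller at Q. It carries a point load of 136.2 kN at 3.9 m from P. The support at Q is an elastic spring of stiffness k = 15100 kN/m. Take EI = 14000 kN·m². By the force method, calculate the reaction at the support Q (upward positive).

Choose R_Q as the redundant. The primary structure is the cantilever fixed at P.
Downward deflection at the released point Q due to the loads:
  point load 136.2 at a = 3.9: Pa²(3L − a)/(6EI) = 12119/EI
Flexibility coefficient — unit upward force at Q: δ_{QQ} = L³/(3EI) = 732.3/EI.
With EI = 14000 kN·m²: δ_0 = 0.86563 m and δ_{QQ} = 0.05231 m/kN.
Compatibility — the spring shortens by R_Q/k under the reaction it provides: δ_0 − R_Q·δ_{QQ} = R_Q/k. With 1/k = 0.000066 m/kN, R_Q = δ_0 / (δ_{QQ} + 1/k) = 0.86563 / (0.05231 + 0.000066) = 16.53 kN.

R_Q = 16.53 kN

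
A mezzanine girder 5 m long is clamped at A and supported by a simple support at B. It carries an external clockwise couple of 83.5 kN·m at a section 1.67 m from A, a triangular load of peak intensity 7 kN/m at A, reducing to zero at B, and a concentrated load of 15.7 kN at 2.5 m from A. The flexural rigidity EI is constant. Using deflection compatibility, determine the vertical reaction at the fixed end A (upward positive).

Release the roller at B. Primary structure: cantilever fixed at A.
Deflection at B on the released cantilever, summing each load's contribution:
  clockwise couple 83.5 at a = 1.67: M₀a(2L − a)/(2EI) = 580.8/EI
  triangular load, peak 7 at the fixed end: w₀L⁴/(30EI) = 145.8/EI
  point load 15.7 at a = 2.5: Pa²(3L − a)/(6EI) = 204.4/EI
  δ_0 = 931/EI
Tip deflection under a unit load at B: L³/(3EI) = 41.67/EI.
The prop prevents deflection at B: R_B = δ_0/δ_{BB} = 931/41.67 = 22.35 kN.
Vertical equilibrium: R_A = ΣP − R_B = 33.2 − 22.35 = 10.85 kN.

R_A = 10.85 kN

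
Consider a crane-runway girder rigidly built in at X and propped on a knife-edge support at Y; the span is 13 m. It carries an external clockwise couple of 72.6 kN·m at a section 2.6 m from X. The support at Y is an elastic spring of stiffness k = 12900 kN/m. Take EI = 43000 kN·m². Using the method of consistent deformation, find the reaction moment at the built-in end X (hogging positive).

M_X = 33.57 kN·m

Take the reaction at Y as the redundant and release it; the primary structure is a cantilever fixed at X.
Deflection at Y on the released cantilever, summing each load's contribution:
  clockwise couple 72.6 at a = 2.6: M₀a(2L − a)/(2EI) = 2208/EI
Flexibility coefficient — unit upward force at Y: δ_{YY} = L³/(3EI) = 732.3/EI.
With EI = 43000 kN·m²: δ_0 = 0.05136 m and δ_{YY} = 0.017031 m/kN.
Compatibility — the spring shortens by R_Y/k under the reaction it provides: δ_0 − R_Y·δ_{YY} = R_Y/k. With 1/k = 0.000078 m/kN, R_Y = δ_0 / (δ_{YY} + 1/k) = 0.05136 / (0.017031 + 0.000078) = 3.002 kN.
Moment equilibrium about X: M_X = Σ(load moments about X) − R_Y·L = 72.6 − 3.002×13 = 33.57 kN·m.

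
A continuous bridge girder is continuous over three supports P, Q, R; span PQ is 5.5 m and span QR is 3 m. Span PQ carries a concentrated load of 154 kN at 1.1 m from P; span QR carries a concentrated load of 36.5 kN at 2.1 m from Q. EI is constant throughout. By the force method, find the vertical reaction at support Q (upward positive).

Release continuity at Q by inserting a hinge; the redundant is the internal moment M_Q. The primary structure is two simply-supported spans PQ and QR.
Rotations at Q on the released spans (each span's end-slope, ×1/EI):
  span PQ: point load 154 at a = 1.1: Pab(L + a)/(6LEI) = 149.1/EI
  span QR: point load 36.5 at a = 2.1: Pab(L + b)/(6LEI) = 14.95/EI
  relative rotation θ_0 = (149.1 + 14.95)/EI = 164/EI
A unit hogging moment at Q produces rotation L₁/(3EI) + L₂/(3EI) = 2.833/EI.
Compatibility: M_Q·(L₁+L₂)/(3EI) = θ_0, giving M_Q = 57.89 kN·m (hogging).
Span PQ, ΣM about P with M_Q applied at Q: R_Q^{PQ}·5.5 = 169.4 + 57.89, so R_Q^{PQ} = 41.33 kN and R_P = 154 − 41.33 = 112.7 kN.
Span QR, ΣM about R: R_Q^{QR}·3 = 32.85 + 57.89, so R_Q^{QR} = 30.25 kN and R_R = 36.5 − 30.25 = 6.254 kN.
R_Q = 41.33 + 30.25 = 71.57 kN.

R_Q = 71.57 kN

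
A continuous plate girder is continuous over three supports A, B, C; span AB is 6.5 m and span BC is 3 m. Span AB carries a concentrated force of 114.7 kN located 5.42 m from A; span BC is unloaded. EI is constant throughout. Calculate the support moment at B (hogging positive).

M_B = 64.8 kN·m

Take M_B as the redundant. Released structure: two simple spans AB and BC with a hinge at B.
Discontinuity in slope at B on the released structure — sum the simple-span end rotations:
  span AB: point load 114.7 at a = 5.42: Pab(L + a)/(6LEI) = 205.2/EI
  relative rotation θ_0 = (205.2 + 0)/EI = 205.2/EI
A unit hogging moment at B produces rotation L₁/(3EI) + L₂/(3EI) = 3.167/EI.
Slope continuity at B: θ_0 = M_B·3.167/EI, so M_B = 205.2/3.167 = 64.8 kN·m (hogging).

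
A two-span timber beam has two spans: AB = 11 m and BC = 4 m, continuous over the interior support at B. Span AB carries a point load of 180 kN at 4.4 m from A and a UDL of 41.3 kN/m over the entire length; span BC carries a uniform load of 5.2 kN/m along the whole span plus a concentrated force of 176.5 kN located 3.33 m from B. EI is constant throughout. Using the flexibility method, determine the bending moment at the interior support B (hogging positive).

Insert a hinge at B; M_B is the redundant, and each span becomes simply supported.
Discontinuity in slope at B on the released structure — sum the simple-span end rotations:
  span AB: point load 180 at a = 4.4: Pab(L + a)/(6LEI) = 1220/EI
  span AB: UDL 41.3: wL³/(24EI) = 2290/EI
  span BC: UDL 5.2: wL³/(24EI) = 13.87/EI
  span BC: point load 176.5 at a = 3.33: Pab(L + b)/(6LEI) = 76.62/EI
  relative rotation θ_0 = (3510 + 90.49)/EI = 3601/EI
A unit hogging moment at B produces rotation L₁/(3EI) + L₂/(3EI) = 5/EI.
Compatibility: M_B·(L₁+L₂)/(3EI) = θ_0, giving M_B = 720.1 kN·m (hogging).

M_B = 720.1 kN·m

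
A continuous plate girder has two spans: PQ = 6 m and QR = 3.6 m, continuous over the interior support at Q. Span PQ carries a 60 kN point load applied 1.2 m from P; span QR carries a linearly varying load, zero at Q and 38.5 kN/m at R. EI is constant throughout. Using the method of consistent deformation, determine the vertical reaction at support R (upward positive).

Release continuity at Q by inserting a hinge; the redundant is the internal moment M_Q. The primary structure is two simply-supported spans PQ and QR.
End slopes at the hinge Q, treating each span as simply supported:
  span PQ: point load 60 at a = 1.2: Pab(L + a)/(6LEI) = 69.12/EI
  span QR: triangular load, peak 38.5: 7w₀L³/(360EI) = 34.93/EI
  relative rotation θ_0 = (69.12 + 34.93)/EI = 104/EI
A unit hogging moment at Q produces rotation L₁/(3EI) + L₂/(3EI) = 3.2/EI.
Slope continuity at Q: θ_0 = M_Q·3.2/EI, so M_Q = 104/3.2 = 32.51 kN·m (hogging).
Span QR, ΣM about R: R_Q^{QR}·3.6 = 83.16 + 32.51, so R_Q^{QR} = 32.13 kN and R_R = 69.3 − 32.13 = 37.17 kN.

R_R = 37.17 kN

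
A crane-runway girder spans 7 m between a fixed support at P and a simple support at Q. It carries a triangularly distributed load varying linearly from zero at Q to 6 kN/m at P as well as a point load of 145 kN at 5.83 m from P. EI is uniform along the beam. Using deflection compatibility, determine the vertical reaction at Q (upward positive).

Remove the prop at Q; the released (primary) structure is a cantilever built in at P.
Downward deflection at the released point Q due to the loads:
  triangular load, peak 6 at the fixed end: w₀L⁴/(30EI) = 480.2/EI
  point load 145 at a = 5.83: Pa²(3L − a)/(6EI) = 12461/EI
  δ_0 = 12941/EI
Flexibility coefficient — unit upward force at Q: δ_{QQ} = L³/(3EI) = 114.3/EI.
The prop prevents deflection at Q: R_Q = δ_0/δ_{QQ} = 12941/114.3 = 113.2 kN.

R_Q = 113.2 kN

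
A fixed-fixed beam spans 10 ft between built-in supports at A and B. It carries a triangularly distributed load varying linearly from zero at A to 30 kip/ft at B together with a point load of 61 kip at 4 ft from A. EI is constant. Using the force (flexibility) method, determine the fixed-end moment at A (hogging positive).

M_A = 187.8 kip·ft

Take the two fixed-end moments M_A, M_B as redundants; the released structure is the simple span AB.
End rotations of the released simple span under the applied load (×1/EI):
  at A: triangular load, peak 30: 7w₀L³/(360EI) = 583.3/EI
  at B: triangular load, peak 30: w₀L³/(45EI) = 666.7/EI
  at A: point load 61 at a = 4: Pab(L + b)/(6LEI) = 390.4/EI
  at B: point load 61 at a = 4: Pab(L + a)/(6LEI) = 341.6/EI
  θ_A0 = 973.7/EI,  θ_B0 = 1008/EI
Flexibility coefficients: a unit moment at one end gives L/(3EI) there and L/(6EI) at the far end, so f₁₁ = f₂₂ = 3.333/EI and f₁₂ = f₂₁ = 1.667/EI.
Compatibility — zero rotation at each built-in end:
  3.333 M_A + 1.667 M_B = 973.7
  1.667 M_A + 3.333 M_B = 1008
Solving the pair gives M_A = 187.8 kip·ft and M_B = 208.6 kip·ft (hogging).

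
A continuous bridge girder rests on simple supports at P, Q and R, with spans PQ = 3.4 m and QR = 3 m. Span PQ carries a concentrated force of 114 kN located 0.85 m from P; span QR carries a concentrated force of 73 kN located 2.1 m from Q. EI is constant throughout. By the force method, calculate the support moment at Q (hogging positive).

Insert a hinge at Q; M_Q is the redundant, and each span becomes simply supported.
End slopes at the hinge Q, treating each span as simply supported:
  span PQ: point load 114 at a = 0.85: Pab(L + a)/(6LEI) = 51.48/EI
  span QR: point load 73 at a = 2.1: Pab(L + b)/(6LEI) = 29.89/EI
  relative rotation θ_0 = (51.48 + 29.89)/EI = 81.37/EI
A unit hogging moment at Q produces rotation L₁/(3EI) + L₂/(3EI) = 2.133/EI.
Slope continuity at Q: θ_0 = M_Q·2.133/EI, so M_Q = 81.37/2.133 = 38.14 kN·m (hogging).

M_Q = 38.14 kN·m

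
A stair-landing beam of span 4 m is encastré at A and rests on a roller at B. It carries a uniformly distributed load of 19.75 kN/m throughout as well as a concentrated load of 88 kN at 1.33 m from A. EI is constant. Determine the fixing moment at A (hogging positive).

Take the reaction at B as the redundant and release it; the primary structure is a cantilever fixed at A.
Downward deflection at the released point B due to the loads:
  UDL 19.75: wL⁴/(8EI) = 632/EI
  point load 88 at a = 1.33: Pa²(3L − a)/(6EI) = 276.8/EI
  δ_0 = 908.8/EI
Flexibility coefficient — unit upward force at B: δ_{BB} = L³/(3EI) = 21.33/EI.
Compatibility at B: δ_0 − R_B·δ_{BB} = 0, so R_B = 908.8/21.33 = 42.6 kN.
Moment equilibrium about A: M_A = Σ(load moments about A) − R_B·L = 275 − 42.6×4 = 104.6 kN·m.

M_A = 104.6 kN·m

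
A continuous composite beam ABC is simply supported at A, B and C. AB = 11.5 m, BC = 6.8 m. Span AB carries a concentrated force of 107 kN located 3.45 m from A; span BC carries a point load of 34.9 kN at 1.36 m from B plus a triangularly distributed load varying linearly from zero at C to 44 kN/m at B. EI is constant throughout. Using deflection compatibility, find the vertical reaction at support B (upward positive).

R_B = 199.2 kN

Take M_B as the redundant. Released structure: two simple spans AB and BC with a hinge at B.
End slopes at the hinge B, treating each span as simply supported:
  span AB: point load 107 at a = 3.45: Pab(L + a)/(6LEI) = 643.9/EI
  span BC: point load 34.9 at a = 1.36: Pab(L + b)/(6LEI) = 77.46/EI
  span BC: triangular load, peak 44: w₀L³/(45EI) = 307.4/EI
  relative rotation θ_0 = (643.9 + 384.9)/EI = 1029/EI
A unit hogging moment at B produces rotation L₁/(3EI) + L₂/(3EI) = 6.1/EI.
Compatibility: M_B·(L₁+L₂)/(3EI) = θ_0, giving M_B = 168.6 kN·m (hogging).
Span AB, ΣM about A with M_B applied at B: R_B^{AB}·11.5 = 369.1 + 168.6, so R_B^{AB} = 46.77 kN and R_A = 107 − 46.77 = 60.23 kN.
Span BC, ΣM about C: R_B^{BC}·6.8 = 868 + 168.6, so R_B^{BC} = 152.5 kN and R_C = 184.5 − 152.5 = 32.05 kN.
R_B = 46.77 + 152.5 = 199.2 kN.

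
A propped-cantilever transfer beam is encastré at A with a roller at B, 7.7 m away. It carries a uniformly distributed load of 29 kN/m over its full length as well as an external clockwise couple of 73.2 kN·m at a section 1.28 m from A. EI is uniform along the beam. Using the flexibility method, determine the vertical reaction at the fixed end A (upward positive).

Release the roller at B. Primary structure: cantilever fixed at A.
Primary-structure tip deflection at B by superposition:
  UDL 29: wL⁴/(8EI) = 12743/EI
  clockwise couple 73.2 at a = 1.28: M₀a(2L − a)/(2EI) = 661.5/EI
  δ_0 = 13404/EI
Tip deflection under a unit load at B: L³/(3EI) = 152.2/EI.
Compatibility at B: δ_0 − R_B·δ_{BB} = 0, so R_B = 13404/152.2 = 88.08 kN.
Vertical equilibrium: R_A = ΣP − R_B = 223.3 − 88.08 = 135.2 kN.

R_A = 135.2 kN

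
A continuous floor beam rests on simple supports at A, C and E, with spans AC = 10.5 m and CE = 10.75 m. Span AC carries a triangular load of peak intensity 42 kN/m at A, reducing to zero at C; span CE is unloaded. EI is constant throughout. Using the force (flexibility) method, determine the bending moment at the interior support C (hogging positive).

M_C = 133.5 kN·m

Insert a hinge at C; M_C is the redundant, and each span becomes simply supported.
End slopes at the hinge C, treating each span as simply supported:
  span AC: triangular load, peak 42: 7w₀L³/(360EI) = 945.4/EI
  relative rotation θ_0 = (945.4 + 0)/EI = 945.4/EI
A unit hogging moment at C produces rotation L₁/(3EI) + L₂/(3EI) = 7.083/EI.
Compatibility: M_C·(L₁+L₂)/(3EI) = θ_0, giving M_C = 133.5 kN·m (hogging).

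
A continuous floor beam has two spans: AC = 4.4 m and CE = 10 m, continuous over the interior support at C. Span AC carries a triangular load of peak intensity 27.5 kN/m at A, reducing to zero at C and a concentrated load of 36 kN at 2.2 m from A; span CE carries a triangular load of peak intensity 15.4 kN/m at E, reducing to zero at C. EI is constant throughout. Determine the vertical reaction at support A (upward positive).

R_A = 39.94 kN

Insert a hinge at C; M_C is the redundant, and each span becomes simply supported.
Rotations at C on the released spans (each span's end-slope, ×1/EI):
  span AC: triangular load, peak 27.5: 7w₀L³/(360EI) = 45.55/EI
  span AC: point load 36 at a = 2.2: Pab(L + a)/(6LEI) = 43.56/EI
  span CE: triangular load, peak 15.4: 7w₀L³/(360EI) = 299.4/EI
  relative rotation θ_0 = (89.11 + 299.4)/EI = 388.6/EI
A unit hogging moment at C produces rotation L₁/(3EI) + L₂/(3EI) = 4.8/EI.
Compatibility: M_C·(L₁+L₂)/(3EI) = θ_0, giving M_C = 80.95 kN·m (hogging).
Span AC, ΣM about A with M_C applied at C: R_C^{AC}·4.4 = 167.9 + 80.95, so R_C^{AC} = 56.56 kN and R_A = 96.5 − 56.56 = 39.94 kN.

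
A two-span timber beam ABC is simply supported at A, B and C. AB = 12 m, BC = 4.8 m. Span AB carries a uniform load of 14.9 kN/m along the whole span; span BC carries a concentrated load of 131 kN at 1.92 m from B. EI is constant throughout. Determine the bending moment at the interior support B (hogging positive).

M_B = 226.1 kN·m

Insert a hinge at B; M_B is the redundant, and each span becomes simply supported.
Rotations at B on the released spans (each span's end-slope, ×1/EI):
  span AB: UDL 14.9: wL³/(24EI) = 1073/EI
  span BC: point load 131 at a = 1.92: Pab(L + b)/(6LEI) = 193.2/EI
  relative rotation θ_0 = (1073 + 193.2)/EI = 1266/EI
A unit hogging moment at B produces rotation L₁/(3EI) + L₂/(3EI) = 5.6/EI.
Compatibility: M_B·(L₁+L₂)/(3EI) = θ_0, giving M_B = 226.1 kN·m (hogging).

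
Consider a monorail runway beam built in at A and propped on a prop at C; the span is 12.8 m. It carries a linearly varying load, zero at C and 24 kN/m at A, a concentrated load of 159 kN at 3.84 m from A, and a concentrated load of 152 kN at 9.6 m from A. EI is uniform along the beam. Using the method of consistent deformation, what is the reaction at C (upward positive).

Choose R_C as the redundant. The primary structure is the cantilever fixed at A.
Free-end deflection of the primary structure under the applied loading (downward +):
  triangular load, peak 24 at the fixed end: w₀L⁴/(30EI) = 21475/EI
  point load 159 at a = 3.84: Pa²(3L − a)/(6EI) = 13505/EI
  point load 152 at a = 9.6: Pa²(3L − a)/(6EI) = 67240/EI
  δ_0 = 102219/EI
Tip deflection under a unit load at C: L³/(3EI) = 699.1/EI.
Compatibility at C: δ_0 − R_C·δ_{CC} = 0, so R_C = 102219/699.1 = 146.2 kN.

R_C = 146.2 kN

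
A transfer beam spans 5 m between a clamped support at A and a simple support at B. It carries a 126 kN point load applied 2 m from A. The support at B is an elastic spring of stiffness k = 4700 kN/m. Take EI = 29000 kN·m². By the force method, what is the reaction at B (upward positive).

Release the roller at B. Primary structure: cantilever fixed at A.
Deflection at B on the released cantilever, summing each load's contribution:
  point load 126 at a = 2: Pa²(3L − a)/(6EI) = 1092/EI
Tip deflection under a unit load at B: L³/(3EI) = 41.67/EI.
With EI = 29000 kN·m²: δ_0 = 0.037655 m and δ_{BB} = 0.001437 m/kN.
Compatibility — the spring shortens by R_B/k under the reaction it provides: δ_0 − R_B·δ_{BB} = R_B/k. With 1/k = 0.000213 m/kN, R_B = δ_0 / (δ_{BB} + 1/k) = 0.037655 / (0.001437 + 0.000213) = 22.83 kN.

R_B = 22.83 kN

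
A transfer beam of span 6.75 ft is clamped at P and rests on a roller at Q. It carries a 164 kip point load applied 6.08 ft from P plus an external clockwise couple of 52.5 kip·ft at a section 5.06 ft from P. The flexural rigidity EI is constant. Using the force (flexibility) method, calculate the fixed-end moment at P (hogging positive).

Take the reaction at Q as the redundant and release it; the primary structure is a cantilever fixed at P.
Deflection at Q on the released cantilever, summing each load's contribution:
  point load 164 at a = 6.08: Pa²(3L − a)/(6EI) = 14318/EI
  clockwise couple 52.5 at a = 5.06: M₀a(2L − a)/(2EI) = 1121/EI
  δ_0 = 15439/EI
Flexibility coefficient — unit upward force at Q: δ_{QQ} = L³/(3EI) = 102.5/EI.
The prop prevents deflection at Q: R_Q = δ_0/δ_{QQ} = 15439/102.5 = 150.6 kip.
Moment equilibrium about P: M_P = Σ(load moments about P) − R_Q·L = 1050 − 150.6×6.75 = 33.09 kip·ft.

M_P = 33.09 kip·ft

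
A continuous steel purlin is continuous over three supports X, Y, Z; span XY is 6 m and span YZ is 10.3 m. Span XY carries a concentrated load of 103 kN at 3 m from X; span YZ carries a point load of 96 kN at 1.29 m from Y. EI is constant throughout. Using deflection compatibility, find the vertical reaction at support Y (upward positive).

R_Y = 163.7 kN

Take M_Y as the redundant. Released structure: two simple spans XY and YZ with a hinge at Y.
Discontinuity in slope at Y on the released structure — sum the simple-span end rotations:
  span XY: point load 103 at a = 3: Pab(L + a)/(6LEI) = 231.8/EI
  span YZ: point load 96 at a = 1.29: Pab(L + b)/(6LEI) = 348.6/EI
  relative rotation θ_0 = (231.8 + 348.6)/EI = 580.4/EI
A unit hogging moment at Y produces rotation L₁/(3EI) + L₂/(3EI) = 5.433/EI.
Slope continuity at Y: θ_0 = M_Y·5.433/EI, so M_Y = 580.4/5.433 = 106.8 kN·m (hogging).
Span XY, ΣM about X with M_Y applied at Y: R_Y^{XY}·6 = 309 + 106.8, so R_Y^{XY} = 69.3 kN and R_X = 103 − 69.3 = 33.7 kN.
Span YZ, ΣM about Z: R_Y^{YZ}·10.3 = 865 + 106.8, so R_Y^{YZ} = 94.35 kN and R_Z = 96 − 94.35 = 1.652 kN.
R_Y = 69.3 + 94.35 = 163.7 kN.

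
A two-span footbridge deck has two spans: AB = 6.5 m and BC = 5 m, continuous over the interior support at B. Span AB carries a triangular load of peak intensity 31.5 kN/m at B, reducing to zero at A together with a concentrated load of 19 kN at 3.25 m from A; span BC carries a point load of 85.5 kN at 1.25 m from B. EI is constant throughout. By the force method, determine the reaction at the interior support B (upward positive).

R_B = 175 kN

Take M_B as the redundant. Released structure: two simple spans AB and BC with a hinge at B.
End slopes at the hinge B, treating each span as simply supported:
  span AB: triangular load, peak 31.5: w₀L³/(45EI) = 192.2/EI
  span AB: point load 19 at a = 3.25: Pab(L + a)/(6LEI) = 50.17/EI
  span BC: point load 85.5 at a = 1.25: Pab(L + b)/(6LEI) = 116.9/EI
  relative rotation θ_0 = (242.4 + 116.9)/EI = 359.3/EI
A unit hogging moment at B produces rotation L₁/(3EI) + L₂/(3EI) = 3.833/EI.
Compatibility: M_B·(L₁+L₂)/(3EI) = θ_0, giving M_B = 93.73 kN·m (hogging).
Span AB, ΣM about A with M_B applied at B: R_B^{AB}·6.5 = 505.4 + 93.73, so R_B^{AB} = 92.17 kN and R_A = 121.4 − 92.17 = 29.2 kN.
Span BC, ΣM about C: R_B^{BC}·5 = 320.6 + 93.73, so R_B^{BC} = 82.87 kN and R_C = 85.5 − 82.87 = 2.629 kN.
R_B = 92.17 + 82.87 = 175 kN.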